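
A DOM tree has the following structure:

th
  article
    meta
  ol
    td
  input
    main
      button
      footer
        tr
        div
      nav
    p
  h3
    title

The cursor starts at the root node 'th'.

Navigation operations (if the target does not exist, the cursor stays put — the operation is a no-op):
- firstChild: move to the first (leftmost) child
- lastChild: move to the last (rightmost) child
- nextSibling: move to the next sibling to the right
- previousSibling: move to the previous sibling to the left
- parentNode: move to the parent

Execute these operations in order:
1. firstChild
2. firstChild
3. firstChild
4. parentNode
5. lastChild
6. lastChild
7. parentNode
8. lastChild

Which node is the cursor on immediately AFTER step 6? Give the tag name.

After 1 (firstChild): article
After 2 (firstChild): meta
After 3 (firstChild): meta (no-op, stayed)
After 4 (parentNode): article
After 5 (lastChild): meta
After 6 (lastChild): meta (no-op, stayed)

Answer: meta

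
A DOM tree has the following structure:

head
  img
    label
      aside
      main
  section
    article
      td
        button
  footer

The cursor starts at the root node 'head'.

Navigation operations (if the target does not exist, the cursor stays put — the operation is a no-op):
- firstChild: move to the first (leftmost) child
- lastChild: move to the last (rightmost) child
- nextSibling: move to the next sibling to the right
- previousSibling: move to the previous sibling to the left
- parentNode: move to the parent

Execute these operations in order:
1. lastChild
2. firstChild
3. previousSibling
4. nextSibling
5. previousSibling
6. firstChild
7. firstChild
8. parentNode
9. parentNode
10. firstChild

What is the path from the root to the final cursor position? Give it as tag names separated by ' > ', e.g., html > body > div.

After 1 (lastChild): footer
After 2 (firstChild): footer (no-op, stayed)
After 3 (previousSibling): section
After 4 (nextSibling): footer
After 5 (previousSibling): section
After 6 (firstChild): article
After 7 (firstChild): td
After 8 (parentNode): article
After 9 (parentNode): section
After 10 (firstChild): article

Answer: head > section > article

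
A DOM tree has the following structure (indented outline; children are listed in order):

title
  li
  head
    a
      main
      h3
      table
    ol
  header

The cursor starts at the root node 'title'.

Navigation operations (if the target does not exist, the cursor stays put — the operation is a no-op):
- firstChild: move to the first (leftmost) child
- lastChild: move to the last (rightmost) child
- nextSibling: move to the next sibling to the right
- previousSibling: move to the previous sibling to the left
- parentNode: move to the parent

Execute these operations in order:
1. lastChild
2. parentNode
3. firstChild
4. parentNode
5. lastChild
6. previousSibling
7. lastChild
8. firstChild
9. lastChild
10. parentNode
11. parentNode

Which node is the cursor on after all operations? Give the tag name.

Answer: title

Derivation:
After 1 (lastChild): header
After 2 (parentNode): title
After 3 (firstChild): li
After 4 (parentNode): title
After 5 (lastChild): header
After 6 (previousSibling): head
After 7 (lastChild): ol
After 8 (firstChild): ol (no-op, stayed)
After 9 (lastChild): ol (no-op, stayed)
After 10 (parentNode): head
After 11 (parentNode): title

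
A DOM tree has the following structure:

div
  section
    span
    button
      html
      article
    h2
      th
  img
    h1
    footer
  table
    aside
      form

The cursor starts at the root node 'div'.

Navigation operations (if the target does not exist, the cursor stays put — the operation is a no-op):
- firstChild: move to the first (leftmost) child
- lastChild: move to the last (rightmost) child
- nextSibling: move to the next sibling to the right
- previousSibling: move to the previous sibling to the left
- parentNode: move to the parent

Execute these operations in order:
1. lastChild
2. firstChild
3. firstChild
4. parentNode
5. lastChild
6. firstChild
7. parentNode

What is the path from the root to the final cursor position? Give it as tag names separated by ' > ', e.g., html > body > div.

Answer: div > table > aside

Derivation:
After 1 (lastChild): table
After 2 (firstChild): aside
After 3 (firstChild): form
After 4 (parentNode): aside
After 5 (lastChild): form
After 6 (firstChild): form (no-op, stayed)
After 7 (parentNode): aside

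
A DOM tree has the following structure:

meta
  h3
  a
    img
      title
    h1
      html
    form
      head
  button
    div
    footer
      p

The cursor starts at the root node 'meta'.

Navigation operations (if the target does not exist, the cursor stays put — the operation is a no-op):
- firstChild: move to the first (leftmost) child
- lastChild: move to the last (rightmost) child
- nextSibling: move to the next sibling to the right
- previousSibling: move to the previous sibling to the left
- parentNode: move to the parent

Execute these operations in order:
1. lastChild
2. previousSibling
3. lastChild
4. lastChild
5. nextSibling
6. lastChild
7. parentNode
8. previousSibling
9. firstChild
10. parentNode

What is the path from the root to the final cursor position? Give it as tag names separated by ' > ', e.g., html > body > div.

Answer: meta > a > h1

Derivation:
After 1 (lastChild): button
After 2 (previousSibling): a
After 3 (lastChild): form
After 4 (lastChild): head
After 5 (nextSibling): head (no-op, stayed)
After 6 (lastChild): head (no-op, stayed)
After 7 (parentNode): form
After 8 (previousSibling): h1
After 9 (firstChild): html
After 10 (parentNode): h1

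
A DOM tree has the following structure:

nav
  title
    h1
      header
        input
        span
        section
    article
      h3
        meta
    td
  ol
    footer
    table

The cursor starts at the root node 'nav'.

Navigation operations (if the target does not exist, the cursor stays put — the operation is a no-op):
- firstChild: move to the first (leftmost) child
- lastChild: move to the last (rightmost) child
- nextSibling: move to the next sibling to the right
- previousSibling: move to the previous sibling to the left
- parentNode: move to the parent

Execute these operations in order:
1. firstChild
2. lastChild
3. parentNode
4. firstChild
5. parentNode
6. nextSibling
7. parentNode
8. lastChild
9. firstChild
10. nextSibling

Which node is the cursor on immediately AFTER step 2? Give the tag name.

After 1 (firstChild): title
After 2 (lastChild): td

Answer: td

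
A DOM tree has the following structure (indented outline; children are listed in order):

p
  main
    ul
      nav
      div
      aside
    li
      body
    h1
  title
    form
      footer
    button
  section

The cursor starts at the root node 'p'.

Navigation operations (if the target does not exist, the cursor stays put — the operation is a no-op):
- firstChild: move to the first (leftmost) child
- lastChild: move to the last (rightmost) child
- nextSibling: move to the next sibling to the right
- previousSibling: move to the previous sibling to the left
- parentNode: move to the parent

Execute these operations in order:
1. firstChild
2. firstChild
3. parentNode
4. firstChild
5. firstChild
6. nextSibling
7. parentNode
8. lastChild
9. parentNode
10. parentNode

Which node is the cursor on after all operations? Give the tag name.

Answer: main

Derivation:
After 1 (firstChild): main
After 2 (firstChild): ul
After 3 (parentNode): main
After 4 (firstChild): ul
After 5 (firstChild): nav
After 6 (nextSibling): div
After 7 (parentNode): ul
After 8 (lastChild): aside
After 9 (parentNode): ul
After 10 (parentNode): main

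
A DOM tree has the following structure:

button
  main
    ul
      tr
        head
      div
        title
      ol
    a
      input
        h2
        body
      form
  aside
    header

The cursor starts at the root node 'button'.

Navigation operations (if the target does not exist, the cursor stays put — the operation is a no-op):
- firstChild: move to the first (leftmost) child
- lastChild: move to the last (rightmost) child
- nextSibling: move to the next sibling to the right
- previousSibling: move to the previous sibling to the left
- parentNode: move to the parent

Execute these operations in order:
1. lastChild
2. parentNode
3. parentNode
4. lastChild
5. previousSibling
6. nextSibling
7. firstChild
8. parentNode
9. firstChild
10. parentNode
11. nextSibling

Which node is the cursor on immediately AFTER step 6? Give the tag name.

Answer: aside

Derivation:
After 1 (lastChild): aside
After 2 (parentNode): button
After 3 (parentNode): button (no-op, stayed)
After 4 (lastChild): aside
After 5 (previousSibling): main
After 6 (nextSibling): aside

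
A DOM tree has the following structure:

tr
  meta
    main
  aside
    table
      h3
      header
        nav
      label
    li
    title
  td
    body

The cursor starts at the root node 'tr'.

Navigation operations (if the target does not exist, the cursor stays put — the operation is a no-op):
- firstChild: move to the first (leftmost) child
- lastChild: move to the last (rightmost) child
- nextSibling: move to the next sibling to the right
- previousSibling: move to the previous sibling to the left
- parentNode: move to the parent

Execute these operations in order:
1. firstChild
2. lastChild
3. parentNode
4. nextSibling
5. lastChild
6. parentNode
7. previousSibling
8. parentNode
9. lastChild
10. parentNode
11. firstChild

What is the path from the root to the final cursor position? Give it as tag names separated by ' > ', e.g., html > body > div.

Answer: tr > meta

Derivation:
After 1 (firstChild): meta
After 2 (lastChild): main
After 3 (parentNode): meta
After 4 (nextSibling): aside
After 5 (lastChild): title
After 6 (parentNode): aside
After 7 (previousSibling): meta
After 8 (parentNode): tr
After 9 (lastChild): td
After 10 (parentNode): tr
After 11 (firstChild): meta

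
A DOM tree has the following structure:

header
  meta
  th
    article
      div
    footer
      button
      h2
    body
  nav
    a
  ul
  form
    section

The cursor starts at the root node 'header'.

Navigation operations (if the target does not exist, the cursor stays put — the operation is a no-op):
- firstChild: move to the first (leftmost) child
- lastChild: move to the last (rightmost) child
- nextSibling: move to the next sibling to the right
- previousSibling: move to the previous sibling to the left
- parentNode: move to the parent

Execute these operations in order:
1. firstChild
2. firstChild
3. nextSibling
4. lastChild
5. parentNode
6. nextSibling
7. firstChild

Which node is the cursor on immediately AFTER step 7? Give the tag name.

Answer: a

Derivation:
After 1 (firstChild): meta
After 2 (firstChild): meta (no-op, stayed)
After 3 (nextSibling): th
After 4 (lastChild): body
After 5 (parentNode): th
After 6 (nextSibling): nav
After 7 (firstChild): a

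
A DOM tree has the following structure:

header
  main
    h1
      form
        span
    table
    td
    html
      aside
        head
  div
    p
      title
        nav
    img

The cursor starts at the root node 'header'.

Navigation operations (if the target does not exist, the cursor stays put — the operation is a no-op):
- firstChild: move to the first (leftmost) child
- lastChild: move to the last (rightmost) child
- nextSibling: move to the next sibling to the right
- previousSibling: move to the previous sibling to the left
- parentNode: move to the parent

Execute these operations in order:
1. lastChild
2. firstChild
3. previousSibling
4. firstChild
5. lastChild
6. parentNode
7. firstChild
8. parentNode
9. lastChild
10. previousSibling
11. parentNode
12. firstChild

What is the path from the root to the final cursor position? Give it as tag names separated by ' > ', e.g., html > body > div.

After 1 (lastChild): div
After 2 (firstChild): p
After 3 (previousSibling): p (no-op, stayed)
After 4 (firstChild): title
After 5 (lastChild): nav
After 6 (parentNode): title
After 7 (firstChild): nav
After 8 (parentNode): title
After 9 (lastChild): nav
After 10 (previousSibling): nav (no-op, stayed)
After 11 (parentNode): title
After 12 (firstChild): nav

Answer: header > div > p > title > nav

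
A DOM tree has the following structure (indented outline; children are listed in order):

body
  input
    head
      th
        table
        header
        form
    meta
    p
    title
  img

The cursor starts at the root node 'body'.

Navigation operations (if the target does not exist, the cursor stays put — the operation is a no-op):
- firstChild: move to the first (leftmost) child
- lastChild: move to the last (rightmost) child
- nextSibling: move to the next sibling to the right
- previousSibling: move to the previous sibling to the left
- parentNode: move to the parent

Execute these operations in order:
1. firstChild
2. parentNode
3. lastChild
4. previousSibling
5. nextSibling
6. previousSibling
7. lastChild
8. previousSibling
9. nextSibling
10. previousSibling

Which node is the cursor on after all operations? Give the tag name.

After 1 (firstChild): input
After 2 (parentNode): body
After 3 (lastChild): img
After 4 (previousSibling): input
After 5 (nextSibling): img
After 6 (previousSibling): input
After 7 (lastChild): title
After 8 (previousSibling): p
After 9 (nextSibling): title
After 10 (previousSibling): p

Answer: p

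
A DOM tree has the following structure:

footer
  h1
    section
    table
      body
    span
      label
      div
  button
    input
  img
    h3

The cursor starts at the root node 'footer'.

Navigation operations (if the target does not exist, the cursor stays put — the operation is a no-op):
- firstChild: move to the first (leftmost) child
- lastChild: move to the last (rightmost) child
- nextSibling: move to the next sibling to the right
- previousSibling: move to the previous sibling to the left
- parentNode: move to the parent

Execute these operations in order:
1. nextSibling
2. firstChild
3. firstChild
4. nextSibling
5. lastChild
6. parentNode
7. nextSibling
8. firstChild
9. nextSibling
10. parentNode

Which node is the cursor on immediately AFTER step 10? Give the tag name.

After 1 (nextSibling): footer (no-op, stayed)
After 2 (firstChild): h1
After 3 (firstChild): section
After 4 (nextSibling): table
After 5 (lastChild): body
After 6 (parentNode): table
After 7 (nextSibling): span
After 8 (firstChild): label
After 9 (nextSibling): div
After 10 (parentNode): span

Answer: span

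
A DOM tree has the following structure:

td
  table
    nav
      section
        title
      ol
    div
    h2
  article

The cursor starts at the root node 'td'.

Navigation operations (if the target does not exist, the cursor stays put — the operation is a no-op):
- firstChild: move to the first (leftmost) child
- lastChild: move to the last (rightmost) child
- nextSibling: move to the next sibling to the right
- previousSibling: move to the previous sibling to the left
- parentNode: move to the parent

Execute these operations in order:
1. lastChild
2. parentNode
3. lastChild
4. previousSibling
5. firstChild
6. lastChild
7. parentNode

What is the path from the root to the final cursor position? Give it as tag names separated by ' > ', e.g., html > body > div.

Answer: td > table > nav

Derivation:
After 1 (lastChild): article
After 2 (parentNode): td
After 3 (lastChild): article
After 4 (previousSibling): table
After 5 (firstChild): nav
After 6 (lastChild): ol
After 7 (parentNode): nav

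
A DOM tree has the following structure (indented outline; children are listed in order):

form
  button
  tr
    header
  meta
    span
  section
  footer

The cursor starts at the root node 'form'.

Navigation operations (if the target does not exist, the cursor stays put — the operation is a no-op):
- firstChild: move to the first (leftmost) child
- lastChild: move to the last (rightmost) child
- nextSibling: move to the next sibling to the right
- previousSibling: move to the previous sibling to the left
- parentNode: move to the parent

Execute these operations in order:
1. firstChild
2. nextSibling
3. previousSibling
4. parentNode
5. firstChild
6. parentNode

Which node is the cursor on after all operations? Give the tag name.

After 1 (firstChild): button
After 2 (nextSibling): tr
After 3 (previousSibling): button
After 4 (parentNode): form
After 5 (firstChild): button
After 6 (parentNode): form

Answer: form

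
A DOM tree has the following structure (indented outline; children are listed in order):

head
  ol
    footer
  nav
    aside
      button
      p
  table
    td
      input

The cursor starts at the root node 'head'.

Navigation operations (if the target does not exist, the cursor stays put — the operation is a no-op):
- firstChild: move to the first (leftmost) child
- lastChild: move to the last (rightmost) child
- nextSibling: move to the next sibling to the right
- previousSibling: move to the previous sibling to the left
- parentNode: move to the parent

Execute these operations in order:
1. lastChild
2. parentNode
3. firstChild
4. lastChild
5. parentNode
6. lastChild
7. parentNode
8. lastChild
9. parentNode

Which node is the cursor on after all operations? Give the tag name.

After 1 (lastChild): table
After 2 (parentNode): head
After 3 (firstChild): ol
After 4 (lastChild): footer
After 5 (parentNode): ol
After 6 (lastChild): footer
After 7 (parentNode): ol
After 8 (lastChild): footer
After 9 (parentNode): ol

Answer: ol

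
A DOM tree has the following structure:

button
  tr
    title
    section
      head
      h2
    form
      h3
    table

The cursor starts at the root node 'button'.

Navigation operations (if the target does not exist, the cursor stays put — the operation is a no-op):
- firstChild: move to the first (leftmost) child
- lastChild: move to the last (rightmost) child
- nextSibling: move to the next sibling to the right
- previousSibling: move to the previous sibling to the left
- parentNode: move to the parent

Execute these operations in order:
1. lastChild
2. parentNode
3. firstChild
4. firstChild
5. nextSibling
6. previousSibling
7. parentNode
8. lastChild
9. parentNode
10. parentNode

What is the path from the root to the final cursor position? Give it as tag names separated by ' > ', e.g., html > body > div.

After 1 (lastChild): tr
After 2 (parentNode): button
After 3 (firstChild): tr
After 4 (firstChild): title
After 5 (nextSibling): section
After 6 (previousSibling): title
After 7 (parentNode): tr
After 8 (lastChild): table
After 9 (parentNode): tr
After 10 (parentNode): button

Answer: button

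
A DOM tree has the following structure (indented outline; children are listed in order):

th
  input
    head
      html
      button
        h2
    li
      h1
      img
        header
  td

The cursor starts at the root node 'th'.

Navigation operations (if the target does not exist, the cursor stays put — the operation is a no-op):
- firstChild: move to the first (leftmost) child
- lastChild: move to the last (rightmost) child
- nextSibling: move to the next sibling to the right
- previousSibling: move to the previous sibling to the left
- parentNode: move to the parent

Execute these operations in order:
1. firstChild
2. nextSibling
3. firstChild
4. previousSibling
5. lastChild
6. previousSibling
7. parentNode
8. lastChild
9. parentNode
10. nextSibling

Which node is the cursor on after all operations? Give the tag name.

After 1 (firstChild): input
After 2 (nextSibling): td
After 3 (firstChild): td (no-op, stayed)
After 4 (previousSibling): input
After 5 (lastChild): li
After 6 (previousSibling): head
After 7 (parentNode): input
After 8 (lastChild): li
After 9 (parentNode): input
After 10 (nextSibling): td

Answer: td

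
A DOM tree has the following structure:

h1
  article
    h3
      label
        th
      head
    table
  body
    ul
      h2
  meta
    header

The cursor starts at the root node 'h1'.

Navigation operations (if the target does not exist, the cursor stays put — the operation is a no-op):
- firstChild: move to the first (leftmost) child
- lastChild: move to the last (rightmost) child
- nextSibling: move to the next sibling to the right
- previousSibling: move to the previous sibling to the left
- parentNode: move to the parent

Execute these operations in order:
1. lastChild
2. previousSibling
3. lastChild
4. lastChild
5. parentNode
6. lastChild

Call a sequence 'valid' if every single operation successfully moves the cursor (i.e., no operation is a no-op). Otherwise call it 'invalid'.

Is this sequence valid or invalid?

Answer: valid

Derivation:
After 1 (lastChild): meta
After 2 (previousSibling): body
After 3 (lastChild): ul
After 4 (lastChild): h2
After 5 (parentNode): ul
After 6 (lastChild): h2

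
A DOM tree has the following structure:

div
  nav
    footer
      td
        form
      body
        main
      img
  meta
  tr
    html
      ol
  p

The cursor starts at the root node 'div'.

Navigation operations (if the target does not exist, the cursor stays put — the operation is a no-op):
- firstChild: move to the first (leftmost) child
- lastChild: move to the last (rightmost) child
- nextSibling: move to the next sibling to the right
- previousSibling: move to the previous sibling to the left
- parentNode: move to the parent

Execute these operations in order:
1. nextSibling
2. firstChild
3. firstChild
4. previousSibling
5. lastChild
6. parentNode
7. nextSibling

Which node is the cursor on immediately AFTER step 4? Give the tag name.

After 1 (nextSibling): div (no-op, stayed)
After 2 (firstChild): nav
After 3 (firstChild): footer
After 4 (previousSibling): footer (no-op, stayed)

Answer: footer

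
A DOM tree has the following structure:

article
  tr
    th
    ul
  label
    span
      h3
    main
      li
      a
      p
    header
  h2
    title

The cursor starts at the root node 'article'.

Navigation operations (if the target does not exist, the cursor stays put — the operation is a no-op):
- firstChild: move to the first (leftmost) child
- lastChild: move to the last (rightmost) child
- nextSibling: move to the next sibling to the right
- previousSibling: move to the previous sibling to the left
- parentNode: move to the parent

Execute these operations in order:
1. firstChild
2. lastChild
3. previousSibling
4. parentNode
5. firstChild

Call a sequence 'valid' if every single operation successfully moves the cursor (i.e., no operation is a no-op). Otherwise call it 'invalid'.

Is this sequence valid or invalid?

After 1 (firstChild): tr
After 2 (lastChild): ul
After 3 (previousSibling): th
After 4 (parentNode): tr
After 5 (firstChild): th

Answer: valid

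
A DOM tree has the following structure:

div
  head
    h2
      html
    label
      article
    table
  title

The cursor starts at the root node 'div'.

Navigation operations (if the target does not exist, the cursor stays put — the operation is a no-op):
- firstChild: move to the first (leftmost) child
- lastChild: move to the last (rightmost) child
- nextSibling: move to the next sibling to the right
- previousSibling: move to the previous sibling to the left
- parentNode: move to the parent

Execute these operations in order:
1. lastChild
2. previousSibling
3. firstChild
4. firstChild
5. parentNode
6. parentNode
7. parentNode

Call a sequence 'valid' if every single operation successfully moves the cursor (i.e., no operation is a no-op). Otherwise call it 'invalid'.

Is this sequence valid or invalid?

Answer: valid

Derivation:
After 1 (lastChild): title
After 2 (previousSibling): head
After 3 (firstChild): h2
After 4 (firstChild): html
After 5 (parentNode): h2
After 6 (parentNode): head
After 7 (parentNode): div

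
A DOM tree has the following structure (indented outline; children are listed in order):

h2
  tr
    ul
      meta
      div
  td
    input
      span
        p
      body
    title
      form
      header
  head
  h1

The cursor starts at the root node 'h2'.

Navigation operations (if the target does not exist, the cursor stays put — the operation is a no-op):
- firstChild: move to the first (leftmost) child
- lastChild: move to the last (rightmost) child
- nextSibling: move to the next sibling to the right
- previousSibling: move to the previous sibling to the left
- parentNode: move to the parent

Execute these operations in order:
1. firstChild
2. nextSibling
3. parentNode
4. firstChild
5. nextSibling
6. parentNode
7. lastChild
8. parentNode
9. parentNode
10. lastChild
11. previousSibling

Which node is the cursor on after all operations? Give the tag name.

After 1 (firstChild): tr
After 2 (nextSibling): td
After 3 (parentNode): h2
After 4 (firstChild): tr
After 5 (nextSibling): td
After 6 (parentNode): h2
After 7 (lastChild): h1
After 8 (parentNode): h2
After 9 (parentNode): h2 (no-op, stayed)
After 10 (lastChild): h1
After 11 (previousSibling): head

Answer: head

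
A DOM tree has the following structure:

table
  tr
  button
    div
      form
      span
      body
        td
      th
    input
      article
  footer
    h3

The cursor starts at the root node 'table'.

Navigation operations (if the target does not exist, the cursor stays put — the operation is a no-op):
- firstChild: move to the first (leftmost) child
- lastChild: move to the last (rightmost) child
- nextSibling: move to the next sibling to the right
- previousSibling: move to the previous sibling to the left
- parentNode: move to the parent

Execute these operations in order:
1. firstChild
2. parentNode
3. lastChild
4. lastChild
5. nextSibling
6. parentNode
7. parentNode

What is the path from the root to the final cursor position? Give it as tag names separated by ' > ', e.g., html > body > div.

Answer: table

Derivation:
After 1 (firstChild): tr
After 2 (parentNode): table
After 3 (lastChild): footer
After 4 (lastChild): h3
After 5 (nextSibling): h3 (no-op, stayed)
After 6 (parentNode): footer
After 7 (parentNode): table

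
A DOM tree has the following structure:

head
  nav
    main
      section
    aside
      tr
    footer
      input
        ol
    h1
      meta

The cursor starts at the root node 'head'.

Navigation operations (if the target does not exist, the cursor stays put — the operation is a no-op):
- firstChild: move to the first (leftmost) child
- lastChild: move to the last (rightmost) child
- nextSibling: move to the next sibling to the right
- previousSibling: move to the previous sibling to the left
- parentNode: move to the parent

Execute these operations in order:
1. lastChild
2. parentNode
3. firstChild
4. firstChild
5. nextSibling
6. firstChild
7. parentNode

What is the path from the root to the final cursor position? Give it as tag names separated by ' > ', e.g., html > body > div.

Answer: head > nav > aside

Derivation:
After 1 (lastChild): nav
After 2 (parentNode): head
After 3 (firstChild): nav
After 4 (firstChild): main
After 5 (nextSibling): aside
After 6 (firstChild): tr
After 7 (parentNode): aside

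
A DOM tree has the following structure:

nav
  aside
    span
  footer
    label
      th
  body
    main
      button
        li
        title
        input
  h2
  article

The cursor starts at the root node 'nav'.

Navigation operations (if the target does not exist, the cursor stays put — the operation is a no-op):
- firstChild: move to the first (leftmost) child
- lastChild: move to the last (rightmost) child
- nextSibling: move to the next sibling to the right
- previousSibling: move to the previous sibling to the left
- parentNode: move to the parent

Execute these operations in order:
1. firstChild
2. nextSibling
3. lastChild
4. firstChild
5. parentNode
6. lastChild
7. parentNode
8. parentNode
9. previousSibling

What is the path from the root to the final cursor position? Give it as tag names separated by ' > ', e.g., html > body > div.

After 1 (firstChild): aside
After 2 (nextSibling): footer
After 3 (lastChild): label
After 4 (firstChild): th
After 5 (parentNode): label
After 6 (lastChild): th
After 7 (parentNode): label
After 8 (parentNode): footer
After 9 (previousSibling): aside

Answer: nav > aside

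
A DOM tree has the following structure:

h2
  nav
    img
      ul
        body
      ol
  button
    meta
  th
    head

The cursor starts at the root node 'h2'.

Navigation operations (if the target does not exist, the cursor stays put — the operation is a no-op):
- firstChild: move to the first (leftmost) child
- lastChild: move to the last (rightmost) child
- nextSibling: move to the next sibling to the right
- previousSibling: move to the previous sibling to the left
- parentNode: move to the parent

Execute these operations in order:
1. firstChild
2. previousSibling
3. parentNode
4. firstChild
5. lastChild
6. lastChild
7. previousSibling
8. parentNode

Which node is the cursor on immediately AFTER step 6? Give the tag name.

Answer: ol

Derivation:
After 1 (firstChild): nav
After 2 (previousSibling): nav (no-op, stayed)
After 3 (parentNode): h2
After 4 (firstChild): nav
After 5 (lastChild): img
After 6 (lastChild): ol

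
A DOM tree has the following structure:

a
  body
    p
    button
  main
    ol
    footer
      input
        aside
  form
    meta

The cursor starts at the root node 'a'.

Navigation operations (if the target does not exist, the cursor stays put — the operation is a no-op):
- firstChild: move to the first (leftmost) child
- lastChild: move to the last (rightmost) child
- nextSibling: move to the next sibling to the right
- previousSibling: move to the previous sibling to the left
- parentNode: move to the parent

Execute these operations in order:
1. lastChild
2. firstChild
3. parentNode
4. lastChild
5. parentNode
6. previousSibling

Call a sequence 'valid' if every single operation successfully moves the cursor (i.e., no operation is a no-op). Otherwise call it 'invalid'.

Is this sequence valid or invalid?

Answer: valid

Derivation:
After 1 (lastChild): form
After 2 (firstChild): meta
After 3 (parentNode): form
After 4 (lastChild): meta
After 5 (parentNode): form
After 6 (previousSibling): main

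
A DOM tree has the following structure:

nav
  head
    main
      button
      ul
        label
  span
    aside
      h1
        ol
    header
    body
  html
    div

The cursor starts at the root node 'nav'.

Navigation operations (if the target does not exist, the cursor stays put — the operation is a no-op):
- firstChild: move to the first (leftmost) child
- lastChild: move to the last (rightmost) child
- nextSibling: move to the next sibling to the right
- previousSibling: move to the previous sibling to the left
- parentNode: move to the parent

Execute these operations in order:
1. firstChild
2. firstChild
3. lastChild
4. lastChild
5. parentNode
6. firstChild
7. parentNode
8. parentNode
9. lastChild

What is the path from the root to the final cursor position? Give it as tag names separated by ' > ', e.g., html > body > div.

After 1 (firstChild): head
After 2 (firstChild): main
After 3 (lastChild): ul
After 4 (lastChild): label
After 5 (parentNode): ul
After 6 (firstChild): label
After 7 (parentNode): ul
After 8 (parentNode): main
After 9 (lastChild): ul

Answer: nav > head > main > ul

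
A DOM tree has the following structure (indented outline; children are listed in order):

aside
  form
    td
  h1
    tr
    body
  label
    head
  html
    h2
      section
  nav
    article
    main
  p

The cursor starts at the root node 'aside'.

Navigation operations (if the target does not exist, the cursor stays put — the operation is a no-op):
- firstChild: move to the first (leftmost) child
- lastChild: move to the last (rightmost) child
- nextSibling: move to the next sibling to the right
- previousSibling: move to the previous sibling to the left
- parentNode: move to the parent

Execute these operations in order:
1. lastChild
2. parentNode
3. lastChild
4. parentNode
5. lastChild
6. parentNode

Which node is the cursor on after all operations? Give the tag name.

After 1 (lastChild): p
After 2 (parentNode): aside
After 3 (lastChild): p
After 4 (parentNode): aside
After 5 (lastChild): p
After 6 (parentNode): aside

Answer: aside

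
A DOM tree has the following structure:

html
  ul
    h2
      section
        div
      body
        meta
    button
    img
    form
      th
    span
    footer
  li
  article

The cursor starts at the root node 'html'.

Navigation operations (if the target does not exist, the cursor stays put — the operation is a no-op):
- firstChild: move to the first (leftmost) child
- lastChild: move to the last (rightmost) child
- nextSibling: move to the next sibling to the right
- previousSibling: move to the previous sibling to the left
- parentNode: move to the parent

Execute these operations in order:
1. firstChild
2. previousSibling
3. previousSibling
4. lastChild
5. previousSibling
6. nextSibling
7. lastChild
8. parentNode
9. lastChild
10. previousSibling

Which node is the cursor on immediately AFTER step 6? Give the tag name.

After 1 (firstChild): ul
After 2 (previousSibling): ul (no-op, stayed)
After 3 (previousSibling): ul (no-op, stayed)
After 4 (lastChild): footer
After 5 (previousSibling): span
After 6 (nextSibling): footer

Answer: footer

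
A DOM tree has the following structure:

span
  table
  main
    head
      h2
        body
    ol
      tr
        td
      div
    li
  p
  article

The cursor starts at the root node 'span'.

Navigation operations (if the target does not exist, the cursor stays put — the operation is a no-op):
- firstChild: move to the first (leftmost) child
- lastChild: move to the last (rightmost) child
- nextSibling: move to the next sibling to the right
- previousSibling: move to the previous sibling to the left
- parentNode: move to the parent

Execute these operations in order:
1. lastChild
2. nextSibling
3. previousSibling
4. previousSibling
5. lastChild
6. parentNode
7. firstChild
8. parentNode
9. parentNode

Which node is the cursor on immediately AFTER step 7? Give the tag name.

After 1 (lastChild): article
After 2 (nextSibling): article (no-op, stayed)
After 3 (previousSibling): p
After 4 (previousSibling): main
After 5 (lastChild): li
After 6 (parentNode): main
After 7 (firstChild): head

Answer: head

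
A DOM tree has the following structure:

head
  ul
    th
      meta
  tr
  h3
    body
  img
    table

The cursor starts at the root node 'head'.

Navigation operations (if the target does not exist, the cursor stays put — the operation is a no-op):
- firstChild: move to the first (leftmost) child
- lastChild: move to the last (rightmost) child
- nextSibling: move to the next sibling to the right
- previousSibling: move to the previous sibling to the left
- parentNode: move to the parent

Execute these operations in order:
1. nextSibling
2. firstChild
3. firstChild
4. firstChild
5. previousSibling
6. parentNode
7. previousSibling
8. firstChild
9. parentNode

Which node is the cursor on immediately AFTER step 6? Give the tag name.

Answer: th

Derivation:
After 1 (nextSibling): head (no-op, stayed)
After 2 (firstChild): ul
After 3 (firstChild): th
After 4 (firstChild): meta
After 5 (previousSibling): meta (no-op, stayed)
After 6 (parentNode): th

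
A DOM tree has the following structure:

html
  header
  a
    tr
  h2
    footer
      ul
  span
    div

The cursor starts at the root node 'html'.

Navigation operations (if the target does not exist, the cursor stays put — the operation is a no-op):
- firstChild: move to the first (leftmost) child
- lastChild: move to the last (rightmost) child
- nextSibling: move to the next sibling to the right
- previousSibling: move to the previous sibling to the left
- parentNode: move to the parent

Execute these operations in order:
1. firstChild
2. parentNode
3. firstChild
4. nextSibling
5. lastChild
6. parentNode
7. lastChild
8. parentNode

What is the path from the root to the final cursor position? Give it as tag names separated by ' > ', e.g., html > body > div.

Answer: html > a

Derivation:
After 1 (firstChild): header
After 2 (parentNode): html
After 3 (firstChild): header
After 4 (nextSibling): a
After 5 (lastChild): tr
After 6 (parentNode): a
After 7 (lastChild): tr
After 8 (parentNode): a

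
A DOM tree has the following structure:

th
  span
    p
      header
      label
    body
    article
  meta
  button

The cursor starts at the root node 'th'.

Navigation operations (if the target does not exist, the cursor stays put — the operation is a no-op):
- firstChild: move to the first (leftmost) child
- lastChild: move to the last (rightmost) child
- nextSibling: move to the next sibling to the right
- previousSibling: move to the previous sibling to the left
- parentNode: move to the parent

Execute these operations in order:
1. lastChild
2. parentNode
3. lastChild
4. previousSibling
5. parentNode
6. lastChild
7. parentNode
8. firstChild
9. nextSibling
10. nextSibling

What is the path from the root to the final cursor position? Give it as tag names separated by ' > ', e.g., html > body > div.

After 1 (lastChild): button
After 2 (parentNode): th
After 3 (lastChild): button
After 4 (previousSibling): meta
After 5 (parentNode): th
After 6 (lastChild): button
After 7 (parentNode): th
After 8 (firstChild): span
After 9 (nextSibling): meta
After 10 (nextSibling): button

Answer: th > button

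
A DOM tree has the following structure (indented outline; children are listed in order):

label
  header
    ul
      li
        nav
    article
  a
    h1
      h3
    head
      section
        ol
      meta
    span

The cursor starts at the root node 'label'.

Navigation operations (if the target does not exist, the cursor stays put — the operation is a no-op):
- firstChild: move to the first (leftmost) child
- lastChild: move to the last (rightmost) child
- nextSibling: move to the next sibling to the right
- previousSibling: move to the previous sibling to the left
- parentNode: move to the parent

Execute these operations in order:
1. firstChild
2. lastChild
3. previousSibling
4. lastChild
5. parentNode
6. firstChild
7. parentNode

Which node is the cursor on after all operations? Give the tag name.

Answer: ul

Derivation:
After 1 (firstChild): header
After 2 (lastChild): article
After 3 (previousSibling): ul
After 4 (lastChild): li
After 5 (parentNode): ul
After 6 (firstChild): li
After 7 (parentNode): ul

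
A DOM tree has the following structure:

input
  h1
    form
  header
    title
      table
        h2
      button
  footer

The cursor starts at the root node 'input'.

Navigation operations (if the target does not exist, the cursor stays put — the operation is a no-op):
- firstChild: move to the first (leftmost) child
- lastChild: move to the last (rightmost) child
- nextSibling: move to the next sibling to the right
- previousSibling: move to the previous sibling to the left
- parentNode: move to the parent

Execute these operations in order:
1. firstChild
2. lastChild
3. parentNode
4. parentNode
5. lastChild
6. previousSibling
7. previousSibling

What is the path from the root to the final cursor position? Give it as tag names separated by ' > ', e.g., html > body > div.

Answer: input > h1

Derivation:
After 1 (firstChild): h1
After 2 (lastChild): form
After 3 (parentNode): h1
After 4 (parentNode): input
After 5 (lastChild): footer
After 6 (previousSibling): header
After 7 (previousSibling): h1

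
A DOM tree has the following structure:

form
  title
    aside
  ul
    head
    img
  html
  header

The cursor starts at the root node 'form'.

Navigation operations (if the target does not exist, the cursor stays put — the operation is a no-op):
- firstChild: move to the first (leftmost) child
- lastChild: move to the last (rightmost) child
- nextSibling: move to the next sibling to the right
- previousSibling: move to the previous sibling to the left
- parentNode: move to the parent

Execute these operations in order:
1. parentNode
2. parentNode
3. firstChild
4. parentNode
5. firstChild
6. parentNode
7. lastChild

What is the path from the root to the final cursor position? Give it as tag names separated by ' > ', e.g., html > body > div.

Answer: form > header

Derivation:
After 1 (parentNode): form (no-op, stayed)
After 2 (parentNode): form (no-op, stayed)
After 3 (firstChild): title
After 4 (parentNode): form
After 5 (firstChild): title
After 6 (parentNode): form
After 7 (lastChild): header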